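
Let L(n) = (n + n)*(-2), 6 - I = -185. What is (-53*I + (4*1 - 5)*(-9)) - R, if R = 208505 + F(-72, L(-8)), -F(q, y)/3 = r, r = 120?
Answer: -218259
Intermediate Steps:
I = 191 (I = 6 - 1*(-185) = 6 + 185 = 191)
L(n) = -4*n (L(n) = (2*n)*(-2) = -4*n)
F(q, y) = -360 (F(q, y) = -3*120 = -360)
R = 208145 (R = 208505 - 360 = 208145)
(-53*I + (4*1 - 5)*(-9)) - R = (-53*191 + (4*1 - 5)*(-9)) - 1*208145 = (-10123 + (4 - 5)*(-9)) - 208145 = (-10123 - 1*(-9)) - 208145 = (-10123 + 9) - 208145 = -10114 - 208145 = -218259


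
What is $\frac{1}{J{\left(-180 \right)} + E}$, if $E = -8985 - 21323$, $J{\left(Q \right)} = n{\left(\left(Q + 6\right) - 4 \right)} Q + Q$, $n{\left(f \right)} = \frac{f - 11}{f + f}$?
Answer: $- \frac{89}{2721937} \approx -3.2697 \cdot 10^{-5}$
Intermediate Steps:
$n{\left(f \right)} = \frac{-11 + f}{2 f}$
$J{\left(Q \right)} = Q + \frac{Q \left(-9 + Q\right)}{2 \left(2 + Q\right)}$ ($J{\left(Q \right)} = \frac{-11 + \left(\left(Q + 6\right) - 4\right)}{2 \left(\left(Q + 6\right) - 4\right)} Q + Q = \frac{-11 + \left(\left(6 + Q\right) - 4\right)}{2 \left(\left(6 + Q\right) - 4\right)} Q + Q = \frac{-11 + \left(2 + Q\right)}{2 \left(2 + Q\right)} Q + Q = \frac{-9 + Q}{2 \left(2 + Q\right)} Q + Q = \frac{Q \left(-9 + Q\right)}{2 \left(2 + Q\right)} + Q = Q + \frac{Q \left(-9 + Q\right)}{2 \left(2 + Q\right)}$)
$E = -30308$ ($E = -8985 - 21323 = -30308$)
$\frac{1}{J{\left(-180 \right)} + E} = \frac{1}{\frac{1}{2} \left(-180\right) \frac{1}{2 - 180} \left(-5 + 3 \left(-180\right)\right) - 30308} = \frac{1}{\frac{1}{2} \left(-180\right) \frac{1}{-178} \left(-5 - 540\right) - 30308} = \frac{1}{\frac{1}{2} \left(-180\right) \left(- \frac{1}{178}\right) \left(-545\right) - 30308} = \frac{1}{- \frac{24525}{89} - 30308} = \frac{1}{- \frac{2721937}{89}} = - \frac{89}{2721937}$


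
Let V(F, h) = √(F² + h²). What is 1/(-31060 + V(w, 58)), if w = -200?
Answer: -7765/241170059 - √10841/482340118 ≈ -3.2413e-5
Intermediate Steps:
1/(-31060 + V(w, 58)) = 1/(-31060 + √((-200)² + 58²)) = 1/(-31060 + √(40000 + 3364)) = 1/(-31060 + √43364) = 1/(-31060 + 2*√10841)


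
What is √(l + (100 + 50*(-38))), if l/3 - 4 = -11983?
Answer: 3*I*√4193 ≈ 194.26*I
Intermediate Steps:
l = -35937 (l = 12 + 3*(-11983) = 12 - 35949 = -35937)
√(l + (100 + 50*(-38))) = √(-35937 + (100 + 50*(-38))) = √(-35937 + (100 - 1900)) = √(-35937 - 1800) = √(-37737) = 3*I*√4193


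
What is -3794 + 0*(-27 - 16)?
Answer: -3794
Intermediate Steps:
-3794 + 0*(-27 - 16) = -3794 + 0*(-43) = -3794 + 0 = -3794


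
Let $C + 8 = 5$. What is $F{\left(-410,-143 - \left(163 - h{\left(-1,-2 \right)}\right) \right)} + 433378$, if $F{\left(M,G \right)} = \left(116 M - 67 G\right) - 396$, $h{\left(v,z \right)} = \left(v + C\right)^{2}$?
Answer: $404852$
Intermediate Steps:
$C = -3$ ($C = -8 + 5 = -3$)
$h{\left(v,z \right)} = \left(-3 + v\right)^{2}$ ($h{\left(v,z \right)} = \left(v - 3\right)^{2} = \left(-3 + v\right)^{2}$)
$F{\left(M,G \right)} = -396 - 67 G + 116 M$ ($F{\left(M,G \right)} = \left(- 67 G + 116 M\right) - 396 = -396 - 67 G + 116 M$)
$F{\left(-410,-143 - \left(163 - h{\left(-1,-2 \right)}\right) \right)} + 433378 = \left(-396 - 67 \left(-143 - \left(163 - \left(-3 - 1\right)^{2}\right)\right) + 116 \left(-410\right)\right) + 433378 = \left(-396 - 67 \left(-143 - \left(163 - \left(-4\right)^{2}\right)\right) - 47560\right) + 433378 = \left(-396 - 67 \left(-143 - \left(163 - 16\right)\right) - 47560\right) + 433378 = \left(-396 - 67 \left(-143 - 147\right) - 47560\right) + 433378 = \left(-396 - -19430 - 47560\right) + 433378 = \left(-396 + 19430 - 47560\right) + 433378 = -28526 + 433378 = 404852$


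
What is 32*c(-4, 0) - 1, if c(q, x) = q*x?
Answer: -1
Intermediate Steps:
32*c(-4, 0) - 1 = 32*(-4*0) - 1 = 32*0 - 1 = 0 - 1 = -1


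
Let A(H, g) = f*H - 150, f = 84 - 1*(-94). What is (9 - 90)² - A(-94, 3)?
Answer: 23443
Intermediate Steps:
f = 178 (f = 84 + 94 = 178)
A(H, g) = -150 + 178*H (A(H, g) = 178*H - 150 = -150 + 178*H)
(9 - 90)² - A(-94, 3) = (9 - 90)² - (-150 + 178*(-94)) = (-81)² - (-150 - 16732) = 6561 - 1*(-16882) = 6561 + 16882 = 23443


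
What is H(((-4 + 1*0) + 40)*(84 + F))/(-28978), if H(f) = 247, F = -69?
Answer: -247/28978 ≈ -0.0085237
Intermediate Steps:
H(((-4 + 1*0) + 40)*(84 + F))/(-28978) = 247/(-28978) = 247*(-1/28978) = -247/28978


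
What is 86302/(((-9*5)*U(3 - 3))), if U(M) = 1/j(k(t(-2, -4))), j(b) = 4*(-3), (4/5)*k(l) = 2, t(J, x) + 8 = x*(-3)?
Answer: 345208/15 ≈ 23014.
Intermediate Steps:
t(J, x) = -8 - 3*x (t(J, x) = -8 + x*(-3) = -8 - 3*x)
k(l) = 5/2 (k(l) = (5/4)*2 = 5/2)
j(b) = -12
U(M) = -1/12 (U(M) = 1/(-12) = -1/12)
86302/(((-9*5)*U(3 - 3))) = 86302/((-9*5*(-1/12))) = 86302/((-45*(-1/12))) = 86302/(15/4) = 86302*(4/15) = 345208/15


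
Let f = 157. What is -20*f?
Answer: -3140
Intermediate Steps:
-20*f = -20*157 = -3140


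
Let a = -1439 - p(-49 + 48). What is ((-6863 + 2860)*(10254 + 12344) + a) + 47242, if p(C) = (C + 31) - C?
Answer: -90414022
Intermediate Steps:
p(C) = 31 (p(C) = (31 + C) - C = 31)
a = -1470 (a = -1439 - 1*31 = -1439 - 31 = -1470)
((-6863 + 2860)*(10254 + 12344) + a) + 47242 = ((-6863 + 2860)*(10254 + 12344) - 1470) + 47242 = (-4003*22598 - 1470) + 47242 = (-90459794 - 1470) + 47242 = -90461264 + 47242 = -90414022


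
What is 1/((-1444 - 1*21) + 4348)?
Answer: 1/2883 ≈ 0.00034686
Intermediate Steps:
1/((-1444 - 1*21) + 4348) = 1/((-1444 - 21) + 4348) = 1/(-1465 + 4348) = 1/2883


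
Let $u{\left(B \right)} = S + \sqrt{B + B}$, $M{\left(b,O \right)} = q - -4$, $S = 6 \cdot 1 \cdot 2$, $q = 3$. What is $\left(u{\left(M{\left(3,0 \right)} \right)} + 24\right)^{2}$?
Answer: $\left(36 + \sqrt{14}\right)^{2} \approx 1579.4$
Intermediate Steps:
$S = 12$ ($S = 6 \cdot 2 = 12$)
$M{\left(b,O \right)} = 7$ ($M{\left(b,O \right)} = 3 - -4 = 3 + 4 = 7$)
$u{\left(B \right)} = 12 + \sqrt{2} \sqrt{B}$ ($u{\left(B \right)} = 12 + \sqrt{B + B} = 12 + \sqrt{2 B} = 12 + \sqrt{2} \sqrt{B}$)
$\left(u{\left(M{\left(3,0 \right)} \right)} + 24\right)^{2} = \left(\left(12 + \sqrt{2} \sqrt{7}\right) + 24\right)^{2} = \left(\left(12 + \sqrt{14}\right) + 24\right)^{2} = \left(36 + \sqrt{14}\right)^{2}$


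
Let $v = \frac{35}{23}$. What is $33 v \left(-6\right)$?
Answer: $- \frac{6930}{23} \approx -301.3$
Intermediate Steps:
$v = \frac{35}{23}$ ($v = 35 \cdot \frac{1}{23} = \frac{35}{23} \approx 1.5217$)
$33 v \left(-6\right) = 33 \cdot \frac{35}{23} \left(-6\right) = \frac{1155}{23} \left(-6\right) = - \frac{6930}{23}$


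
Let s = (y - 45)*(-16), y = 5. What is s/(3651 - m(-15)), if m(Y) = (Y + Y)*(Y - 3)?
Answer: 640/3111 ≈ 0.20572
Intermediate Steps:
m(Y) = 2*Y*(-3 + Y) (m(Y) = (2*Y)*(-3 + Y) = 2*Y*(-3 + Y))
s = 640 (s = (5 - 45)*(-16) = -40*(-16) = 640)
s/(3651 - m(-15)) = 640/(3651 - 2*(-15)*(-3 - 15)) = 640/(3651 - 2*(-15)*(-18)) = 640/(3651 - 1*540) = 640/(3651 - 540) = 640/3111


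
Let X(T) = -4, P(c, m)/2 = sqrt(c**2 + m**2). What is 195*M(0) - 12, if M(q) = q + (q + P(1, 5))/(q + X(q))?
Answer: -12 - 195*sqrt(26)/2 ≈ -509.15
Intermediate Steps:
P(c, m) = 2*sqrt(c**2 + m**2)
M(q) = q + (q + 2*sqrt(26))/(-4 + q) (M(q) = q + (q + 2*sqrt(1**2 + 5**2))/(q - 4) = q + (q + 2*sqrt(1 + 25))/(-4 + q) = q + (q + 2*sqrt(26))/(-4 + q))
195*M(0) - 12 = 195*((0**2 - 3*0 + 2*sqrt(26))/(-4 + 0)) - 12 = 195*((0 + 0 + 2*sqrt(26))/(-4)) - 12 = 195*(-sqrt(26)/2) - 12 = -195*sqrt(26)/2 - 12 = -12 - 195*sqrt(26)/2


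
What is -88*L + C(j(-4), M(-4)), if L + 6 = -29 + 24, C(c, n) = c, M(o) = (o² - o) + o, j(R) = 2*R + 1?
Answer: 961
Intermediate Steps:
j(R) = 1 + 2*R
M(o) = o²
L = -11 (L = -6 + (-29 + 24) = -6 - 5 = -11)
-88*L + C(j(-4), M(-4)) = -88*(-11) + (1 + 2*(-4)) = 968 + (1 - 8) = 968 - 7 = 961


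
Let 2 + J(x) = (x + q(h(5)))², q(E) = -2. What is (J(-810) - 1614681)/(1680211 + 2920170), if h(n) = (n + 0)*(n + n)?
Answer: -955339/4600381 ≈ -0.20767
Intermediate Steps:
h(n) = 2*n² (h(n) = n*(2*n) = 2*n²)
J(x) = -2 + (-2 + x)² (J(x) = -2 + (x - 2)² = -2 + (-2 + x)²)
(J(-810) - 1614681)/(1680211 + 2920170) = ((-2 + (-2 - 810)²) - 1614681)/(1680211 + 2920170) = ((-2 + (-812)²) - 1614681)/4600381 = ((-2 + 659344) - 1614681)*(1/4600381) = (659342 - 1614681)*(1/4600381) = -955339*1/4600381 = -955339/4600381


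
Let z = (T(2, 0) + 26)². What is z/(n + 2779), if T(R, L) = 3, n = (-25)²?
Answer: 841/3404 ≈ 0.24706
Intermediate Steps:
n = 625
z = 841 (z = (3 + 26)² = 29² = 841)
z/(n + 2779) = 841/(625 + 2779) = 841/3404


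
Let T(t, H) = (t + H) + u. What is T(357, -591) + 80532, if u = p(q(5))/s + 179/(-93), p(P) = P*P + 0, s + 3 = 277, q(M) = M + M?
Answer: 1023056945/12741 ≈ 80297.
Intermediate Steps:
q(M) = 2*M
s = 274 (s = -3 + 277 = 274)
p(P) = P² (p(P) = P² + 0 = P²)
u = -19873/12741 (u = (2*5)²/274 + 179/(-93) = 10²*(1/274) + 179*(-1/93) = 100*(1/274) - 179/93 = 50/137 - 179/93 = -19873/12741 ≈ -1.5598)
T(t, H) = -19873/12741 + H + t (T(t, H) = (t + H) - 19873/12741 = (H + t) - 19873/12741 = -19873/12741 + H + t)
T(357, -591) + 80532 = (-19873/12741 - 591 + 357) + 80532 = -3001267/12741 + 80532 = 1023056945/12741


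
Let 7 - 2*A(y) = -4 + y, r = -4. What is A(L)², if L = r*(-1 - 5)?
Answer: 169/4 ≈ 42.250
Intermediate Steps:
L = 24 (L = -4*(-1 - 5) = -4*(-6) = 24)
A(y) = 11/2 - y/2 (A(y) = 7/2 - (-4 + y)/2 = 7/2 + (2 - y/2) = 11/2 - y/2)
A(L)² = (11/2 - ½*24)² = (11/2 - 12)² = (-13/2)² = 169/4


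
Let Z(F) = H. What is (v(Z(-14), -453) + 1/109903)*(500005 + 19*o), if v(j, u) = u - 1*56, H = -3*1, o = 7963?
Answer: -36434241595052/109903 ≈ -3.3151e+8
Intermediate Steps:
H = -3
Z(F) = -3
v(j, u) = -56 + u (v(j, u) = u - 56 = -56 + u)
(v(Z(-14), -453) + 1/109903)*(500005 + 19*o) = ((-56 - 453) + 1/109903)*(500005 + 19*7963) = (-509 + 1/109903)*(500005 + 151297) = -55940626/109903*651302 = -36434241595052/109903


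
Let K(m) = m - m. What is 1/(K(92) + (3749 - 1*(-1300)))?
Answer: 1/5049 ≈ 0.00019806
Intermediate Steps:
K(m) = 0
1/(K(92) + (3749 - 1*(-1300))) = 1/(0 + (3749 - 1*(-1300))) = 1/(0 + (3749 + 1300)) = 1/(0 + 5049) = 1/5049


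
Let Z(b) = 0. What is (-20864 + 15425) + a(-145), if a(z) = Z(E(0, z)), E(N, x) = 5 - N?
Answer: -5439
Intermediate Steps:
a(z) = 0
(-20864 + 15425) + a(-145) = (-20864 + 15425) + 0 = -5439 + 0 = -5439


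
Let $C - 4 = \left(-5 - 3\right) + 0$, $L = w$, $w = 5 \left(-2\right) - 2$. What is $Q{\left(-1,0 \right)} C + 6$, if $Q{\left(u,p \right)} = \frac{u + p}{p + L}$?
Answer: $\frac{17}{3} \approx 5.6667$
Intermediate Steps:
$w = -12$ ($w = -10 - 2 = -12$)
$L = -12$
$C = -4$ ($C = 4 + \left(\left(-5 - 3\right) + 0\right) = 4 + \left(-8 + 0\right) = 4 - 8 = -4$)
$Q{\left(u,p \right)} = \frac{p + u}{-12 + p}$ ($Q{\left(u,p \right)} = \frac{u + p}{p - 12} = \frac{p + u}{-12 + p}$)
$Q{\left(-1,0 \right)} C + 6 = \frac{0 - 1}{-12 + 0} \left(-4\right) + 6 = \frac{1}{-12} \left(-1\right) \left(-4\right) + 6 = \left(- \frac{1}{12}\right) \left(-1\right) \left(-4\right) + 6 = \frac{1}{12} \left(-4\right) + 6 = - \frac{1}{3} + 6 = \frac{17}{3}$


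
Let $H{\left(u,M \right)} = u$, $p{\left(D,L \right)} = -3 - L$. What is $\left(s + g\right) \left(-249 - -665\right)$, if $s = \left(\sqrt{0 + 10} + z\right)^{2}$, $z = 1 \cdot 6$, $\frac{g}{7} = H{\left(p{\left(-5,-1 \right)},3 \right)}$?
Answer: $13312 + 4992 \sqrt{10} \approx 29098.0$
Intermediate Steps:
$g = -14$ ($g = 7 \left(-3 - -1\right) = 7 \left(-3 + 1\right) = 7 \left(-2\right) = -14$)
$z = 6$
$s = \left(6 + \sqrt{10}\right)^{2}$ ($s = \left(\sqrt{0 + 10} + 6\right)^{2} = \left(\sqrt{10} + 6\right)^{2} = \left(6 + \sqrt{10}\right)^{2} \approx 83.947$)
$\left(s + g\right) \left(-249 - -665\right) = \left(\left(6 + \sqrt{10}\right)^{2} - 14\right) \left(-249 - -665\right) = \left(-14 + \left(6 + \sqrt{10}\right)^{2}\right) \left(-249 + 665\right) = \left(-14 + \left(6 + \sqrt{10}\right)^{2}\right) 416 = -5824 + 416 \left(6 + \sqrt{10}\right)^{2}$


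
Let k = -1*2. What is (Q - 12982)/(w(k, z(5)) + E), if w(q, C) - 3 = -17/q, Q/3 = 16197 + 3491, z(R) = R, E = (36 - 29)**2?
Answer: 92164/121 ≈ 761.69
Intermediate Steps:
k = -2
E = 49 (E = 7**2 = 49)
Q = 59064 (Q = 3*(16197 + 3491) = 3*19688 = 59064)
w(q, C) = 3 - 17/q
(Q - 12982)/(w(k, z(5)) + E) = (59064 - 12982)/((3 - 17/(-2)) + 49) = 46082/((3 - 17*(-1/2)) + 49) = 46082/((3 + 17/2) + 49) = 46082/(23/2 + 49) = 46082/(121/2) = 46082*(2/121) = 92164/121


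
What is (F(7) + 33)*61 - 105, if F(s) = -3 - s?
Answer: 1298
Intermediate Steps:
(F(7) + 33)*61 - 105 = ((-3 - 1*7) + 33)*61 - 105 = ((-3 - 7) + 33)*61 - 105 = (-10 + 33)*61 - 105 = 23*61 - 105 = 1403 - 105 = 1298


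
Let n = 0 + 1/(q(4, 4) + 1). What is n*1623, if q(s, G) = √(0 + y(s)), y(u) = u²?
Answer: 1623/5 ≈ 324.60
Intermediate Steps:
q(s, G) = √(s²) (q(s, G) = √(0 + s²) = √(s²))
n = ⅕ (n = 0 + 1/(√(4²) + 1) = 0 + 1/(√16 + 1) = 0 + 1/(4 + 1) = 0 + 1/5 = 0 + ⅕ = ⅕ ≈ 0.20000)
n*1623 = (⅕)*1623 = 1623/5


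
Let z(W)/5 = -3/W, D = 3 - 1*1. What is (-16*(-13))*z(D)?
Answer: -1560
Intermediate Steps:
D = 2 (D = 3 - 1 = 2)
z(W) = -15/W (z(W) = 5*(-3/W) = -15/W)
(-16*(-13))*z(D) = (-16*(-13))*(-15/2) = 208*(-15*½) = 208*(-15/2) = -1560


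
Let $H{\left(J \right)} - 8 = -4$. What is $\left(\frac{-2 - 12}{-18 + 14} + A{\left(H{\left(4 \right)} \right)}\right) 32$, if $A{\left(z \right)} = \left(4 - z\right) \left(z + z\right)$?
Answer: $112$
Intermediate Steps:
$H{\left(J \right)} = 4$ ($H{\left(J \right)} = 8 - 4 = 4$)
$A{\left(z \right)} = 2 z \left(4 - z\right)$ ($A{\left(z \right)} = \left(4 - z\right) 2 z = 2 z \left(4 - z\right)$)
$\left(\frac{-2 - 12}{-18 + 14} + A{\left(H{\left(4 \right)} \right)}\right) 32 = \left(\frac{-2 - 12}{-18 + 14} + 2 \cdot 4 \left(4 - 4\right)\right) 32 = \left(- \frac{14}{-4} + 2 \cdot 4 \left(4 - 4\right)\right) 32 = \left(\left(-14\right) \left(- \frac{1}{4}\right) + 2 \cdot 4 \cdot 0\right) 32 = \left(\frac{7}{2} + 0\right) 32 = \frac{7}{2} \cdot 32 = 112$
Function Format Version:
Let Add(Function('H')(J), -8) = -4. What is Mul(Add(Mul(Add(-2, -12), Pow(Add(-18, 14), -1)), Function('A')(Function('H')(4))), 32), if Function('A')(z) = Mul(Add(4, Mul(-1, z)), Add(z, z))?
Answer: 112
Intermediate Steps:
Function('H')(J) = 4 (Function('H')(J) = Add(8, -4) = 4)
Function('A')(z) = Mul(2, z, Add(4, Mul(-1, z))) (Function('A')(z) = Mul(Add(4, Mul(-1, z)), Mul(2, z)) = Mul(2, z, Add(4, Mul(-1, z))))
Mul(Add(Mul(Add(-2, -12), Pow(Add(-18, 14), -1)), Function('A')(Function('H')(4))), 32) = Mul(Add(Mul(Add(-2, -12), Pow(Add(-18, 14), -1)), Mul(2, 4, Add(4, Mul(-1, 4)))), 32) = Mul(Add(Mul(-14, Pow(-4, -1)), Mul(2, 4, Add(4, -4))), 32) = Mul(Add(Mul(-14, Rational(-1, 4)), Mul(2, 4, 0)), 32) = Mul(Add(Rational(7, 2), 0), 32) = Mul(Rational(7, 2), 32) = 112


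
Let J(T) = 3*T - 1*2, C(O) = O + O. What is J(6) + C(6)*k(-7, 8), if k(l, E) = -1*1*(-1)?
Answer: 28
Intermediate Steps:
k(l, E) = 1 (k(l, E) = -1*(-1) = 1)
C(O) = 2*O
J(T) = -2 + 3*T (J(T) = 3*T - 2 = -2 + 3*T)
J(6) + C(6)*k(-7, 8) = (-2 + 3*6) + (2*6)*1 = (-2 + 18) + 12*1 = 16 + 12 = 28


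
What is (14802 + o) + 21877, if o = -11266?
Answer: 25413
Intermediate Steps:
(14802 + o) + 21877 = (14802 - 11266) + 21877 = 3536 + 21877 = 25413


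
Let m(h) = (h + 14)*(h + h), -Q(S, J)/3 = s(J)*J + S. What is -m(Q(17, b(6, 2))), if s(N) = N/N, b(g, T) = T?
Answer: -4902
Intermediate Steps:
s(N) = 1
Q(S, J) = -3*J - 3*S (Q(S, J) = -3*(1*J + S) = -3*(J + S) = -3*J - 3*S)
m(h) = 2*h*(14 + h) (m(h) = (14 + h)*(2*h) = 2*h*(14 + h))
-m(Q(17, b(6, 2))) = -2*(-3*2 - 3*17)*(14 + (-3*2 - 3*17)) = -2*(-6 - 51)*(14 + (-6 - 51)) = -2*(-57)*(14 - 57) = -2*(-57)*(-43) = -1*4902 = -4902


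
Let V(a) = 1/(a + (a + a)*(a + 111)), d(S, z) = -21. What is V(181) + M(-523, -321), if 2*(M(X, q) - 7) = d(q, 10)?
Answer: -741193/211770 ≈ -3.5000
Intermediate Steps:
V(a) = 1/(a + 2*a*(111 + a)) (V(a) = 1/(a + (2*a)*(111 + a)) = 1/(a + 2*a*(111 + a)))
M(X, q) = -7/2 (M(X, q) = 7 + (½)*(-21) = 7 - 21/2 = -7/2)
V(181) + M(-523, -321) = 1/(181*(223 + 2*181)) - 7/2 = 1/(181*(223 + 362)) - 7/2 = (1/181)/585 - 7/2 = (1/181)*(1/585) - 7/2 = 1/105885 - 7/2 = -741193/211770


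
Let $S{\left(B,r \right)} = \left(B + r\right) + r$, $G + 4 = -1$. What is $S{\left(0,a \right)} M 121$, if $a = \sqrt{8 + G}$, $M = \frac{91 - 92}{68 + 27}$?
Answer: $- \frac{242 \sqrt{3}}{95} \approx -4.4122$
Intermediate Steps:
$G = -5$ ($G = -4 - 1 = -5$)
$M = - \frac{1}{95} \approx -0.010526$
$a = \sqrt{3}$ ($a = \sqrt{8 - 5} = \sqrt{3} \approx 1.732$)
$S{\left(B,r \right)} = B + 2 r$
$S{\left(0,a \right)} M 121 = \left(0 + 2 \sqrt{3}\right) \left(- \frac{1}{95}\right) 121 = 2 \sqrt{3} \left(- \frac{1}{95}\right) 121 = - \frac{2 \sqrt{3}}{95} \cdot 121 = - \frac{242 \sqrt{3}}{95}$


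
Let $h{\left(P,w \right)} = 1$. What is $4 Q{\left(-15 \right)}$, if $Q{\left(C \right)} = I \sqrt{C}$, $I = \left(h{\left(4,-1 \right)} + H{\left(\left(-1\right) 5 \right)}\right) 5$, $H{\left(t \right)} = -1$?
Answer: $0$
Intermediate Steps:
$I = 0$ ($I = \left(1 - 1\right) 5 = 0 \cdot 5 = 0$)
$Q{\left(C \right)} = 0$ ($Q{\left(C \right)} = 0 \sqrt{C} = 0$)
$4 Q{\left(-15 \right)} = 4 \cdot 0 = 0$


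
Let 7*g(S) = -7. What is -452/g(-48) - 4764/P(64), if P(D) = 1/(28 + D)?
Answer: -437836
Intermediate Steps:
g(S) = -1 (g(S) = (⅐)*(-7) = -1)
-452/g(-48) - 4764/P(64) = -452/(-1) - 4764/(1/(28 + 64)) = -452*(-1) - 4764/(1/92) = 452 - 4764/1/92 = 452 - 4764*92 = 452 - 438288 = -437836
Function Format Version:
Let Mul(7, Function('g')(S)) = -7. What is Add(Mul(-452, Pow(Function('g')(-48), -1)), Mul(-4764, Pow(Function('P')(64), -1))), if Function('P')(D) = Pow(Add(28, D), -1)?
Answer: -437836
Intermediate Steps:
Function('g')(S) = -1 (Function('g')(S) = Mul(Rational(1, 7), -7) = -1)
Add(Mul(-452, Pow(Function('g')(-48), -1)), Mul(-4764, Pow(Function('P')(64), -1))) = Add(Mul(-452, Pow(-1, -1)), Mul(-4764, Pow(Pow(Add(28, 64), -1), -1))) = Add(Mul(-452, -1), Mul(-4764, Pow(Pow(92, -1), -1))) = Add(452, Mul(-4764, Pow(Rational(1, 92), -1))) = Add(452, Mul(-4764, 92)) = Add(452, -438288) = -437836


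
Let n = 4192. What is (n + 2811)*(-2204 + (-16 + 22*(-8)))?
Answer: -16779188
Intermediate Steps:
(n + 2811)*(-2204 + (-16 + 22*(-8))) = (4192 + 2811)*(-2204 + (-16 + 22*(-8))) = 7003*(-2204 + (-16 - 176)) = 7003*(-2204 - 192) = 7003*(-2396) = -16779188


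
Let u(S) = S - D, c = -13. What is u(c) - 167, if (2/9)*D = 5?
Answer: -405/2 ≈ -202.50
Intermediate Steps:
D = 45/2 (D = (9/2)*5 = 45/2 ≈ 22.500)
u(S) = -45/2 + S (u(S) = S - 1*45/2 = S - 45/2 = -45/2 + S)
u(c) - 167 = (-45/2 - 13) - 167 = -71/2 - 167 = -405/2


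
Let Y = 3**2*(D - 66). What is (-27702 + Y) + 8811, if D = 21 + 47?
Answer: -18873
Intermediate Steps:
D = 68
Y = 18 (Y = 3**2*(68 - 66) = 9*2 = 18)
(-27702 + Y) + 8811 = (-27702 + 18) + 8811 = -27684 + 8811 = -18873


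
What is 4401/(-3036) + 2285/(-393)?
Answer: -2888951/397716 ≈ -7.2639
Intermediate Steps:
4401/(-3036) + 2285/(-393) = 4401*(-1/3036) + 2285*(-1/393) = -1467/1012 - 2285/393 = -2888951/397716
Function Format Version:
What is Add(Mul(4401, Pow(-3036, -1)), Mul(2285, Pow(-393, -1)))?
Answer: Rational(-2888951, 397716) ≈ -7.2639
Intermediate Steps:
Add(Mul(4401, Pow(-3036, -1)), Mul(2285, Pow(-393, -1))) = Add(Mul(4401, Rational(-1, 3036)), Mul(2285, Rational(-1, 393))) = Add(Rational(-1467, 1012), Rational(-2285, 393)) = Rational(-2888951, 397716)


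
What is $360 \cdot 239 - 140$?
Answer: $85900$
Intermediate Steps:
$360 \cdot 239 - 140 = 86040 - 140 = 85900$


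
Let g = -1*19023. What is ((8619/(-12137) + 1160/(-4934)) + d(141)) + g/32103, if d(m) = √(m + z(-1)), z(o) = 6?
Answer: -492727494472/320409117279 + 7*√3 ≈ 10.587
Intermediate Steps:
g = -19023
d(m) = √(6 + m) (d(m) = √(m + 6) = √(6 + m))
((8619/(-12137) + 1160/(-4934)) + d(141)) + g/32103 = ((8619/(-12137) + 1160/(-4934)) + √(6 + 141)) - 19023/32103 = ((8619*(-1/12137) + 1160*(-1/4934)) + √147) - 19023*1/32103 = ((-8619/12137 - 580/2467) + 7*√3) - 6341/10701 = (-28302533/29941979 + 7*√3) - 6341/10701 = -492727494472/320409117279 + 7*√3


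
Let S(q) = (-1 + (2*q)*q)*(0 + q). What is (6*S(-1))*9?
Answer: -54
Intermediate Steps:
S(q) = q*(-1 + 2*q²) (S(q) = (-1 + 2*q²)*q = q*(-1 + 2*q²))
(6*S(-1))*9 = (6*(-1*(-1) + 2*(-1)³))*9 = (6*(1 + 2*(-1)))*9 = (6*(1 - 2))*9 = (6*(-1))*9 = -6*9 = -54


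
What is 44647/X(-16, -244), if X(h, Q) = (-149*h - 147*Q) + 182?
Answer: 44647/38434 ≈ 1.1617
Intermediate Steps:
X(h, Q) = 182 - 149*h - 147*Q
44647/X(-16, -244) = 44647/(182 - 149*(-16) - 147*(-244)) = 44647/(182 + 2384 + 35868) = 44647/38434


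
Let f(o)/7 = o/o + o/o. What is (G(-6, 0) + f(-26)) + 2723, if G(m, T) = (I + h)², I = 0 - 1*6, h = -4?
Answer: 2837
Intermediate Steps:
I = -6 (I = 0 - 6 = -6)
f(o) = 14 (f(o) = 7*(o/o + o/o) = 7*(1 + 1) = 7*2 = 14)
G(m, T) = 100 (G(m, T) = (-6 - 4)² = (-10)² = 100)
(G(-6, 0) + f(-26)) + 2723 = (100 + 14) + 2723 = 114 + 2723 = 2837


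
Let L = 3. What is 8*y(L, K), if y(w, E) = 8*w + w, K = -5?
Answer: 216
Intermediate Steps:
y(w, E) = 9*w
8*y(L, K) = 8*(9*3) = 8*27 = 216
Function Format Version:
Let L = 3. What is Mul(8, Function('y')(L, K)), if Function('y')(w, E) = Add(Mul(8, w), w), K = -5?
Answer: 216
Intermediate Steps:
Function('y')(w, E) = Mul(9, w)
Mul(8, Function('y')(L, K)) = Mul(8, Mul(9, 3)) = Mul(8, 27) = 216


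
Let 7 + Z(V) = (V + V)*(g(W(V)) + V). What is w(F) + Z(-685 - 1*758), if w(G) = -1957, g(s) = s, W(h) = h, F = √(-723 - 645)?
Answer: 8327032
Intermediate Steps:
F = 6*I*√38 (F = √(-1368) = 6*I*√38 ≈ 36.987*I)
Z(V) = -7 + 4*V² (Z(V) = -7 + (V + V)*(V + V) = -7 + (2*V)*(2*V) = -7 + 4*V²)
w(F) + Z(-685 - 1*758) = -1957 + (-7 + 4*(-685 - 1*758)²) = -1957 + (-7 + 4*(-685 - 758)²) = -1957 + (-7 + 4*(-1443)²) = -1957 + (-7 + 4*2082249) = -1957 + (-7 + 8328996) = -1957 + 8328989 = 8327032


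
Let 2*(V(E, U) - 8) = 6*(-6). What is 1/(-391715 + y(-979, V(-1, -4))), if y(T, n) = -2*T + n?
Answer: -1/389767 ≈ -2.5656e-6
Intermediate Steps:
V(E, U) = -10 (V(E, U) = 8 + (6*(-6))/2 = 8 + (½)*(-36) = 8 - 18 = -10)
y(T, n) = n - 2*T
1/(-391715 + y(-979, V(-1, -4))) = 1/(-391715 + (-10 - 2*(-979))) = 1/(-391715 + (-10 + 1958)) = 1/(-391715 + 1948) = 1/(-389767) = -1/389767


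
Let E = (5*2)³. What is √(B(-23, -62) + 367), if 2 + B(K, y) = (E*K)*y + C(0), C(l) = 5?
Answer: √1426370 ≈ 1194.3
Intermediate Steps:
E = 1000 (E = 10³ = 1000)
B(K, y) = 3 + 1000*K*y (B(K, y) = -2 + ((1000*K)*y + 5) = -2 + (1000*K*y + 5) = -2 + (5 + 1000*K*y) = 3 + 1000*K*y)
√(B(-23, -62) + 367) = √((3 + 1000*(-23)*(-62)) + 367) = √((3 + 1426000) + 367) = √(1426003 + 367) = √1426370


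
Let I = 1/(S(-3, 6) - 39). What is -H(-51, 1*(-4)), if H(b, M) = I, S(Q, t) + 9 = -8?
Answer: 1/56 ≈ 0.017857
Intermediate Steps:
S(Q, t) = -17 (S(Q, t) = -9 - 8 = -17)
I = -1/56 (I = 1/(-17 - 39) = 1/(-56) = -1/56 ≈ -0.017857)
H(b, M) = -1/56
-H(-51, 1*(-4)) = -1*(-1/56) = 1/56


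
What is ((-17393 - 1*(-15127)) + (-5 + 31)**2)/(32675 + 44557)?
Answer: -265/12872 ≈ -0.020587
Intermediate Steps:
((-17393 - 1*(-15127)) + (-5 + 31)**2)/(32675 + 44557) = ((-17393 + 15127) + 26**2)/77232 = (-2266 + 676)*(1/77232) = -1590*1/77232 = -265/12872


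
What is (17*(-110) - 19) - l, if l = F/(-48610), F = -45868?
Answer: -45935079/24305 ≈ -1889.9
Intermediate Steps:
l = 22934/24305 (l = -45868/(-48610) = -45868*(-1/48610) = 22934/24305 ≈ 0.94359)
(17*(-110) - 19) - l = (17*(-110) - 19) - 1*22934/24305 = (-1870 - 19) - 22934/24305 = -1889 - 22934/24305 = -45935079/24305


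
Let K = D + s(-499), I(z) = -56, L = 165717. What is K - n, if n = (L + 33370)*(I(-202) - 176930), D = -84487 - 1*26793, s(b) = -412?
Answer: 35235500090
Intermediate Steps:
D = -111280 (D = -84487 - 26793 = -111280)
K = -111692 (K = -111280 - 412 = -111692)
n = -35235611782 (n = (165717 + 33370)*(-56 - 176930) = 199087*(-176986) = -35235611782)
K - n = -111692 - 1*(-35235611782) = -111692 + 35235611782 = 35235500090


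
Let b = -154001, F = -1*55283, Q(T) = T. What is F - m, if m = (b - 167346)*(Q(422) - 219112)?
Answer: -70275430713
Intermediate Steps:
F = -55283
m = 70275375430 (m = (-154001 - 167346)*(422 - 219112) = -321347*(-218690) = 70275375430)
F - m = -55283 - 1*70275375430 = -55283 - 70275375430 = -70275430713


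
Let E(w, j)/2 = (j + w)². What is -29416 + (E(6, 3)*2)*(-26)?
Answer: -37840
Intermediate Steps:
E(w, j) = 2*(j + w)²
-29416 + (E(6, 3)*2)*(-26) = -29416 + ((2*(3 + 6)²)*2)*(-26) = -29416 + ((2*9²)*2)*(-26) = -29416 + ((2*81)*2)*(-26) = -29416 + (162*2)*(-26) = -29416 + 324*(-26) = -29416 - 8424 = -37840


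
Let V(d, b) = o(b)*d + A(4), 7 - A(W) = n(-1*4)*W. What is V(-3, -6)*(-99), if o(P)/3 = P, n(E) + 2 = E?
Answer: -8415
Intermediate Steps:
n(E) = -2 + E
o(P) = 3*P
A(W) = 7 + 6*W (A(W) = 7 - (-2 - 1*4)*W = 7 - (-2 - 4)*W = 7 - (-6)*W = 7 + 6*W)
V(d, b) = 31 + 3*b*d (V(d, b) = (3*b)*d + (7 + 6*4) = 3*b*d + (7 + 24) = 3*b*d + 31 = 31 + 3*b*d)
V(-3, -6)*(-99) = (31 + 3*(-6)*(-3))*(-99) = (31 + 54)*(-99) = 85*(-99) = -8415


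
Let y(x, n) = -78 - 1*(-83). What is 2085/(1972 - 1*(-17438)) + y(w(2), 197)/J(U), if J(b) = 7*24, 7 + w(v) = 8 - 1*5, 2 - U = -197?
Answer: 14911/108696 ≈ 0.13718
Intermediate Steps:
U = 199 (U = 2 - 1*(-197) = 2 + 197 = 199)
w(v) = -4 (w(v) = -7 + (8 - 1*5) = -7 + (8 - 5) = -7 + 3 = -4)
y(x, n) = 5 (y(x, n) = -78 + 83 = 5)
J(b) = 168
2085/(1972 - 1*(-17438)) + y(w(2), 197)/J(U) = 2085/(1972 - 1*(-17438)) + 5/168 = 2085/(1972 + 17438) + 5*(1/168) = 2085/19410 + 5/168 = 2085*(1/19410) + 5/168 = 139/1294 + 5/168 = 14911/108696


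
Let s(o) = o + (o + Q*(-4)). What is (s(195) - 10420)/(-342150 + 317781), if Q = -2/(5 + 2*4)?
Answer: 130382/316797 ≈ 0.41156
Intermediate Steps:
Q = -2/13 (Q = -2/(5 + 8) = -2/13 ≈ -0.15385)
s(o) = 8/13 + 2*o (s(o) = o + (o - 2/13*(-4)) = o + (o + 8/13) = o + (8/13 + o) = 8/13 + 2*o)
(s(195) - 10420)/(-342150 + 317781) = ((8/13 + 2*195) - 10420)/(-342150 + 317781) = ((8/13 + 390) - 10420)/(-24369) = (5078/13 - 10420)*(-1/24369) = -130382/13*(-1/24369) = 130382/316797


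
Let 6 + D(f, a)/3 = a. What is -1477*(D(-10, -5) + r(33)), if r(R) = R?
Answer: 0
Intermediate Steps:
D(f, a) = -18 + 3*a
-1477*(D(-10, -5) + r(33)) = -1477*((-18 + 3*(-5)) + 33) = -1477*((-18 - 15) + 33) = -1477*(-33 + 33) = -1477*0 = 0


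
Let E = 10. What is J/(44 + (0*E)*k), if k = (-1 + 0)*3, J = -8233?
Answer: -8233/44 ≈ -187.11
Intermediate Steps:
k = -3 (k = -1*3 = -3)
J/(44 + (0*E)*k) = -8233/(44 + (0*10)*(-3)) = -8233/(44 + 0*(-3)) = -8233/(44 + 0) = -8233/44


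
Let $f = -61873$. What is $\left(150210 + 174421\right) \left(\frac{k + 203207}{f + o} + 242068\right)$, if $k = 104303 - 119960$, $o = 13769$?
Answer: $\frac{1890042507919191}{24052} \approx 7.8581 \cdot 10^{10}$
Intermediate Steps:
$k = -15657$ ($k = 104303 - 119960 = -15657$)
$\left(150210 + 174421\right) \left(\frac{k + 203207}{f + o} + 242068\right) = \left(150210 + 174421\right) \left(\frac{-15657 + 203207}{-61873 + 13769} + 242068\right) = 324631 \left(\frac{187550}{-48104} + 242068\right) = 324631 \left(187550 \left(- \frac{1}{48104}\right) + 242068\right) = 324631 \left(- \frac{93775}{24052} + 242068\right) = 324631 \cdot \frac{5822125761}{24052} = \frac{1890042507919191}{24052}$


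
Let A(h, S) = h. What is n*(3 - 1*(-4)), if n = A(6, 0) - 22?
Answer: -112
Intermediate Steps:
n = -16 (n = 6 - 22 = -16)
n*(3 - 1*(-4)) = -16*(3 - 1*(-4)) = -16*(3 + 4) = -16*7 = -112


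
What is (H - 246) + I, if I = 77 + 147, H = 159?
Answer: 137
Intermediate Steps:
I = 224
(H - 246) + I = (159 - 246) + 224 = -87 + 224 = 137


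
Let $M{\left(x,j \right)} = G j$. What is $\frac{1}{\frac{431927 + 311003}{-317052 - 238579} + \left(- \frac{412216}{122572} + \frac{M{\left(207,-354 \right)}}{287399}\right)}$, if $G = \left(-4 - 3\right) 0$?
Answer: $- \frac{17026200733}{80025601064} \approx -0.21276$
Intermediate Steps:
$G = 0$ ($G = \left(-7\right) 0 = 0$)
$M{\left(x,j \right)} = 0$ ($M{\left(x,j \right)} = 0 j = 0$)
$\frac{1}{\frac{431927 + 311003}{-317052 - 238579} + \left(- \frac{412216}{122572} + \frac{M{\left(207,-354 \right)}}{287399}\right)} = \frac{1}{\frac{431927 + 311003}{-317052 - 238579} + \left(- \frac{412216}{122572} + \frac{0}{287399}\right)} = \frac{1}{\frac{742930}{-555631} + \left(\left(-412216\right) \frac{1}{122572} + 0 \cdot \frac{1}{287399}\right)} = \frac{1}{742930 \left(- \frac{1}{555631}\right) + \left(- \frac{103054}{30643} + 0\right)} = \frac{1}{- \frac{742930}{555631} - \frac{103054}{30643}} = \frac{1}{- \frac{80025601064}{17026200733}} = - \frac{17026200733}{80025601064}$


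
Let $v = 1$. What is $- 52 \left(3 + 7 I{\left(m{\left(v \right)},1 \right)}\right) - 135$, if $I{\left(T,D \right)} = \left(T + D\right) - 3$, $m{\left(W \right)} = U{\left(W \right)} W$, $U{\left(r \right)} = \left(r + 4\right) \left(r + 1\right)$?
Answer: $-3203$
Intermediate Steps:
$U{\left(r \right)} = \left(1 + r\right) \left(4 + r\right)$ ($U{\left(r \right)} = \left(4 + r\right) \left(1 + r\right) = \left(1 + r\right) \left(4 + r\right)$)
$m{\left(W \right)} = W \left(4 + W^{2} + 5 W\right)$ ($m{\left(W \right)} = \left(4 + W^{2} + 5 W\right) W = W \left(4 + W^{2} + 5 W\right)$)
$I{\left(T,D \right)} = -3 + D + T$ ($I{\left(T,D \right)} = \left(D + T\right) - 3 = -3 + D + T$)
$- 52 \left(3 + 7 I{\left(m{\left(v \right)},1 \right)}\right) - 135 = - 52 \left(3 + 7 \left(-3 + 1 + 1 \left(4 + 1^{2} + 5 \cdot 1\right)\right)\right) - 135 = - 52 \left(3 + 7 \left(-3 + 1 + 1 \left(4 + 1 + 5\right)\right)\right) - 135 = - 52 \left(3 + 7 \left(-3 + 1 + 1 \cdot 10\right)\right) - 135 = - 52 \left(3 + 7 \left(-3 + 1 + 10\right)\right) - 135 = - 52 \left(3 + 7 \cdot 8\right) - 135 = - 52 \left(3 + 56\right) - 135 = \left(-52\right) 59 - 135 = -3068 - 135 = -3203$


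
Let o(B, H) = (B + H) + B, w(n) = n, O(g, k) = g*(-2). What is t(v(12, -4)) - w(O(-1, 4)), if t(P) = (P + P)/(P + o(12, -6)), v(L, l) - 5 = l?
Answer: -36/19 ≈ -1.8947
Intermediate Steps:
v(L, l) = 5 + l
O(g, k) = -2*g
o(B, H) = H + 2*B
t(P) = 2*P/(18 + P) (t(P) = (P + P)/(P + (-6 + 2*12)) = (2*P)/(P + (-6 + 24)) = (2*P)/(P + 18) = (2*P)/(18 + P) = 2*P/(18 + P))
t(v(12, -4)) - w(O(-1, 4)) = 2*(5 - 4)/(18 + (5 - 4)) - (-2)*(-1) = 2*1/(18 + 1) - 1*2 = 2*1/19 - 2 = 2*1*(1/19) - 2 = 2/19 - 2 = -36/19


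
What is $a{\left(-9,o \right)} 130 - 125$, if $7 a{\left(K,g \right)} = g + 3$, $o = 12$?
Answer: $\frac{1075}{7} \approx 153.57$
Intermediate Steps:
$a{\left(K,g \right)} = \frac{3}{7} + \frac{g}{7}$ ($a{\left(K,g \right)} = \frac{g + 3}{7} = \frac{3 + g}{7} = \frac{3}{7} + \frac{g}{7}$)
$a{\left(-9,o \right)} 130 - 125 = \left(\frac{3}{7} + \frac{1}{7} \cdot 12\right) 130 - 125 = \left(\frac{3}{7} + \frac{12}{7}\right) 130 - 125 = \frac{15}{7} \cdot 130 - 125 = \frac{1950}{7} - 125 = \frac{1075}{7}$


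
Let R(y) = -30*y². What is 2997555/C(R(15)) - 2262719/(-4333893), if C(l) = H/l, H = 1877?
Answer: -87689803516277687/8134717161 ≈ -1.0780e+7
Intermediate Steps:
C(l) = 1877/l
2997555/C(R(15)) - 2262719/(-4333893) = 2997555/((1877/((-30*15²)))) - 2262719/(-4333893) = 2997555/((1877/((-30*225)))) - 2262719*(-1/4333893) = 2997555/((1877/(-6750))) + 2262719/4333893 = 2997555/((1877*(-1/6750))) + 2262719/4333893 = 2997555/(-1877/6750) + 2262719/4333893 = 2997555*(-6750/1877) + 2262719/4333893 = -20233496250/1877 + 2262719/4333893 = -87689803516277687/8134717161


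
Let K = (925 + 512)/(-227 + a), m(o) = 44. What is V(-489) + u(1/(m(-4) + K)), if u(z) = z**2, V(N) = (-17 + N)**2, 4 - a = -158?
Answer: 518454725669/2024929 ≈ 2.5604e+5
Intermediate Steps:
a = 162 (a = 4 - 1*(-158) = 4 + 158 = 162)
K = -1437/65 (K = (925 + 512)/(-227 + 162) = 1437/(-65) = 1437*(-1/65) = -1437/65 ≈ -22.108)
V(-489) + u(1/(m(-4) + K)) = (-17 - 489)**2 + (1/(44 - 1437/65))**2 = (-506)**2 + (1/(1423/65))**2 = 256036 + (65/1423)**2 = 256036 + 4225/2024929 = 518454725669/2024929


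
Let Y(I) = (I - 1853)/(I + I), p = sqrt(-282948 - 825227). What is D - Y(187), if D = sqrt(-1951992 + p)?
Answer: 49/11 + sqrt(-1951992 + 5*I*sqrt(44327)) ≈ 4.8313 + 1397.1*I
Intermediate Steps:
p = 5*I*sqrt(44327) (p = sqrt(-1108175) = 5*I*sqrt(44327) ≈ 1052.7*I)
D = sqrt(-1951992 + 5*I*sqrt(44327)) ≈ 0.377 + 1397.1*I
Y(I) = (-1853 + I)/(2*I) (Y(I) = (-1853 + I)/((2*I)) = (-1853 + I)*(1/(2*I)) = (-1853 + I)/(2*I))
D - Y(187) = sqrt(-1951992 + 5*I*sqrt(44327)) - (-1853 + 187)/(2*187) = sqrt(-1951992 + 5*I*sqrt(44327)) - (-1666)/(2*187) = sqrt(-1951992 + 5*I*sqrt(44327)) - 1*(-49/11) = sqrt(-1951992 + 5*I*sqrt(44327)) + 49/11 = 49/11 + sqrt(-1951992 + 5*I*sqrt(44327))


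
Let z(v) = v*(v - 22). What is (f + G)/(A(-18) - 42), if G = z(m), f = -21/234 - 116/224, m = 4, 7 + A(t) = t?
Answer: 158575/146328 ≈ 1.0837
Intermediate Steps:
A(t) = -7 + t
z(v) = v*(-22 + v)
f = -1327/2184 (f = -21*1/234 - 116*1/224 = -7/78 - 29/56 = -1327/2184 ≈ -0.60760)
G = -72 (G = 4*(-22 + 4) = 4*(-18) = -72)
(f + G)/(A(-18) - 42) = (-1327/2184 - 72)/((-7 - 18) - 42) = -158575/(2184*(-25 - 42)) = -158575/2184/(-67) = -158575/2184*(-1/67) = 158575/146328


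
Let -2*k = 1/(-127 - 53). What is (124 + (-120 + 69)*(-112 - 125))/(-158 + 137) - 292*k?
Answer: -366841/630 ≈ -582.29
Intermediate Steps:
k = 1/360 (k = -1/(2*(-127 - 53)) = -½/(-180) = -½*(-1/180) = 1/360 ≈ 0.0027778)
(124 + (-120 + 69)*(-112 - 125))/(-158 + 137) - 292*k = (124 + (-120 + 69)*(-112 - 125))/(-158 + 137) - 292*1/360 = (124 - 51*(-237))/(-21) - 73/90 = (124 + 12087)*(-1/21) - 73/90 = 12211*(-1/21) - 73/90 = -12211/21 - 73/90 = -366841/630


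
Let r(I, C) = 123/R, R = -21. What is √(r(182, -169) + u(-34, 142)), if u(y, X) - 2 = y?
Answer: I*√1855/7 ≈ 6.1528*I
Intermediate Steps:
u(y, X) = 2 + y
r(I, C) = -41/7 (r(I, C) = 123/(-21) = 123*(-1/21) = -41/7)
√(r(182, -169) + u(-34, 142)) = √(-41/7 + (2 - 34)) = √(-41/7 - 32) = √(-265/7) = I*√1855/7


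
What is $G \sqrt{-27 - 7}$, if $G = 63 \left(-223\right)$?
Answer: $- 14049 i \sqrt{34} \approx - 81919.0 i$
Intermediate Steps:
$G = -14049$
$G \sqrt{-27 - 7} = - 14049 \sqrt{-27 - 7} = - 14049 \sqrt{-34} = - 14049 i \sqrt{34}$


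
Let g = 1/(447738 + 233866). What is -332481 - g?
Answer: -226620379525/681604 ≈ -3.3248e+5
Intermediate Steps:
g = 1/681604 ≈ 1.4671e-6
-332481 - g = -332481 - 1*1/681604 = -332481 - 1/681604 = -226620379525/681604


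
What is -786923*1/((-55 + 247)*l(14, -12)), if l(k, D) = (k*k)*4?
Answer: -786923/150528 ≈ -5.2278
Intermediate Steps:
l(k, D) = 4*k² (l(k, D) = k²*4 = 4*k²)
-786923*1/((-55 + 247)*l(14, -12)) = -786923*1/(784*(-55 + 247)) = -786923/(192*(4*196)) = -786923/(192*784) = -786923/150528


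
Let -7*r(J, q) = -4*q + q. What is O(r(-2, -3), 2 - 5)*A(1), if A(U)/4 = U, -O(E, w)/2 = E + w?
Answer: 240/7 ≈ 34.286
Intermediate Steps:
r(J, q) = 3*q/7 (r(J, q) = -(-4*q + q)/7 = -(-3)*q/7 = 3*q/7)
O(E, w) = -2*E - 2*w (O(E, w) = -2*(E + w) = -2*E - 2*w)
A(U) = 4*U
O(r(-2, -3), 2 - 5)*A(1) = (-6*(-3)/7 - 2*(2 - 5))*(4*1) = (-2*(-9/7) - 2*(-3))*4 = (18/7 + 6)*4 = (60/7)*4 = 240/7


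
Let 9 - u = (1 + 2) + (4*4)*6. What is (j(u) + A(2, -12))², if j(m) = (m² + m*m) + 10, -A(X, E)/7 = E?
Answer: 265494436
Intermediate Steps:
A(X, E) = -7*E
u = -90 (u = 9 - ((1 + 2) + (4*4)*6) = 9 - (3 + 16*6) = 9 - (3 + 96) = 9 - 1*99 = 9 - 99 = -90)
j(m) = 10 + 2*m² (j(m) = (m² + m²) + 10 = 2*m² + 10 = 10 + 2*m²)
(j(u) + A(2, -12))² = ((10 + 2*(-90)²) - 7*(-12))² = ((10 + 2*8100) + 84)² = ((10 + 16200) + 84)² = (16210 + 84)² = 16294² = 265494436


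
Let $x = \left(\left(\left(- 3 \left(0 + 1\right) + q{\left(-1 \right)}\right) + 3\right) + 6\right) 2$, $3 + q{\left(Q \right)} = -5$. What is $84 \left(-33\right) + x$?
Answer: $-2776$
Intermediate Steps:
$q{\left(Q \right)} = -8$ ($q{\left(Q \right)} = -3 - 5 = -8$)
$x = -4$ ($x = \left(\left(\left(- 3 \left(0 + 1\right) - 8\right) + 3\right) + 6\right) 2 = \left(\left(\left(\left(-3\right) 1 - 8\right) + 3\right) + 6\right) 2 = \left(\left(\left(-3 - 8\right) + 3\right) + 6\right) 2 = \left(\left(-11 + 3\right) + 6\right) 2 = \left(-8 + 6\right) 2 = \left(-2\right) 2 = -4$)
$84 \left(-33\right) + x = 84 \left(-33\right) - 4 = -2772 - 4 = -2776$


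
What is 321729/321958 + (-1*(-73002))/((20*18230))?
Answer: 35201492829/29346471700 ≈ 1.1995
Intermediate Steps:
321729/321958 + (-1*(-73002))/((20*18230)) = 321729*(1/321958) + 73002/364600 = 321729/321958 + 73002*(1/364600) = 321729/321958 + 36501/182300 = 35201492829/29346471700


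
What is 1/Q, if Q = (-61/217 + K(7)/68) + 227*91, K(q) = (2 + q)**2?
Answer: 14756/304828121 ≈ 4.8408e-5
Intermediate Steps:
Q = 304828121/14756 (Q = (-61/217 + (2 + 7)**2/68) + 227*91 = (-61*1/217 + 9**2*(1/68)) + 20657 = (-61/217 + 81*(1/68)) + 20657 = (-61/217 + 81/68) + 20657 = 13429/14756 + 20657 = 304828121/14756 ≈ 20658.)
1/Q = 1/(304828121/14756) = 14756/304828121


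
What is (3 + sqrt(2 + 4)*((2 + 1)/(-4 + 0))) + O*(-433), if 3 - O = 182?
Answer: 77510 - 3*sqrt(6)/4 ≈ 77508.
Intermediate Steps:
O = -179 (O = 3 - 1*182 = 3 - 182 = -179)
(3 + sqrt(2 + 4)*((2 + 1)/(-4 + 0))) + O*(-433) = (3 + sqrt(2 + 4)*((2 + 1)/(-4 + 0))) - 179*(-433) = (3 + sqrt(6)*(3/(-4))) + 77507 = (3 + sqrt(6)*(3*(-1/4))) + 77507 = (3 + sqrt(6)*(-3/4)) + 77507 = (3 - 3*sqrt(6)/4) + 77507 = 77510 - 3*sqrt(6)/4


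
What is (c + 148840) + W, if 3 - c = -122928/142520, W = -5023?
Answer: 2562168666/17815 ≈ 1.4382e+5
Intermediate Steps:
c = 68811/17815 (c = 3 - (-122928)/142520 = 3 - 1*(-15366/17815) = 3 + 15366/17815 = 68811/17815 ≈ 3.8625)
(c + 148840) + W = (68811/17815 + 148840) - 5023 = 2651653411/17815 - 5023 = 2562168666/17815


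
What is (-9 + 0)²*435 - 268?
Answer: 34967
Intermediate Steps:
(-9 + 0)²*435 - 268 = (-9)²*435 - 268 = 81*435 - 268 = 35235 - 268 = 34967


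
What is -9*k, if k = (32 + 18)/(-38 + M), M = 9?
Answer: 450/29 ≈ 15.517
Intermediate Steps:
k = -50/29 (k = (32 + 18)/(-38 + 9) = 50/(-29) = 50*(-1/29) = -50/29 ≈ -1.7241)
-9*k = -9*(-50/29) = 450/29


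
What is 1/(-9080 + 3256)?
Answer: -1/5824 ≈ -0.00017170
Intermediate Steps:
1/(-9080 + 3256) = 1/(-5824) = -1/5824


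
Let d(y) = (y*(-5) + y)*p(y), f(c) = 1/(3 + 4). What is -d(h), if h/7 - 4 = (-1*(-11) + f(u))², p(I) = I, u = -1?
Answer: 157753600/49 ≈ 3.2195e+6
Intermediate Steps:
f(c) = ⅐ (f(c) = 1/7 = ⅐)
h = 6280/7 (h = 28 + 7*(-1*(-11) + ⅐)² = 28 + 7*(11 + ⅐)² = 28 + 7*(78/7)² = 28 + 7*(6084/49) = 28 + 6084/7 = 6280/7 ≈ 897.14)
d(y) = -4*y² (d(y) = (y*(-5) + y)*y = (-5*y + y)*y = (-4*y)*y = -4*y²)
-d(h) = -(-4)*(6280/7)² = -(-4)*39438400/49 = -1*(-157753600/49) = 157753600/49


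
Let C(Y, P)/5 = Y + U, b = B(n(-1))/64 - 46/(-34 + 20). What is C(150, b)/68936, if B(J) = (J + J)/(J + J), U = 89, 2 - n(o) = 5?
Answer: 1195/68936 ≈ 0.017335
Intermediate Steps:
n(o) = -3 (n(o) = 2 - 1*5 = 2 - 5 = -3)
B(J) = 1 (B(J) = (2*J)/((2*J)) = (2*J)*(1/(2*J)) = 1)
b = 1479/448 (b = 1/64 - 46/(-34 + 20) = 1*(1/64) - 46/(-14) = 1/64 - 46*(-1/14) = 1/64 + 23/7 = 1479/448 ≈ 3.3013)
C(Y, P) = 445 + 5*Y (C(Y, P) = 5*(Y + 89) = 5*(89 + Y) = 445 + 5*Y)
C(150, b)/68936 = (445 + 5*150)/68936 = (445 + 750)*(1/68936) = 1195*(1/68936) = 1195/68936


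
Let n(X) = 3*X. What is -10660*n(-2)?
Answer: 63960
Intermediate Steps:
-10660*n(-2) = -31980*(-2) = -10660*(-6) = 63960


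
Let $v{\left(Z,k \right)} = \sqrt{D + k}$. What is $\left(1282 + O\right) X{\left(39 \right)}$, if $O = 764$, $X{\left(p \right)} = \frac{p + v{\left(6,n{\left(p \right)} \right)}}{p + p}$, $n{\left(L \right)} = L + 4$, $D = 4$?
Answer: $1023 + \frac{341 \sqrt{47}}{13} \approx 1202.8$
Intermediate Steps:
$n{\left(L \right)} = 4 + L$
$v{\left(Z,k \right)} = \sqrt{4 + k}$
$X{\left(p \right)} = \frac{p + \sqrt{8 + p}}{2 p}$ ($X{\left(p \right)} = \frac{p + \sqrt{4 + \left(4 + p\right)}}{p + p} = \frac{p + \sqrt{8 + p}}{2 p}$)
$\left(1282 + O\right) X{\left(39 \right)} = \left(1282 + 764\right) \frac{39 + \sqrt{8 + 39}}{2 \cdot 39} = 2046 \cdot \frac{1}{2} \cdot \frac{1}{39} \left(39 + \sqrt{47}\right) = 2046 \left(\frac{1}{2} + \frac{\sqrt{47}}{78}\right) = 1023 + \frac{341 \sqrt{47}}{13}$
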